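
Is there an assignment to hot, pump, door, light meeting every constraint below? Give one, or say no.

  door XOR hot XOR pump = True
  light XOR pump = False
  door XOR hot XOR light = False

Unsatisfiable — no assignment works.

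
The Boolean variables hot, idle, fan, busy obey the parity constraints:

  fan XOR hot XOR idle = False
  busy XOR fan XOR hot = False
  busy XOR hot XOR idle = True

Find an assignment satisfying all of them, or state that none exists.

hot=T; idle=T; fan=F; busy=T

fan XOR hot XOR idle = F XOR T XOR T = False ✓
busy XOR fan XOR hot = T XOR F XOR T = False ✓
busy XOR hot XOR idle = T XOR T XOR T = True ✓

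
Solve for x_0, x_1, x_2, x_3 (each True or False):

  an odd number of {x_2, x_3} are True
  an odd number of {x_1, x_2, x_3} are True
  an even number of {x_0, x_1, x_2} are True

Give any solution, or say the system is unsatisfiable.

x_0 = True, x_1 = False, x_2 = True, x_3 = False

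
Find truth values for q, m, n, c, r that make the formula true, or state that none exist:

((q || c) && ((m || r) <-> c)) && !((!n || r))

q = False, m = True, n = True, c = True, r = False

  (q || c) && ((m || r) <-> c) = True
    q || c = True
    (m || r) <-> c = True
      m || r = True
  !((!n || r)) = True
    !n || r = False
      !n = False
Both conjuncts True, so the formula holds.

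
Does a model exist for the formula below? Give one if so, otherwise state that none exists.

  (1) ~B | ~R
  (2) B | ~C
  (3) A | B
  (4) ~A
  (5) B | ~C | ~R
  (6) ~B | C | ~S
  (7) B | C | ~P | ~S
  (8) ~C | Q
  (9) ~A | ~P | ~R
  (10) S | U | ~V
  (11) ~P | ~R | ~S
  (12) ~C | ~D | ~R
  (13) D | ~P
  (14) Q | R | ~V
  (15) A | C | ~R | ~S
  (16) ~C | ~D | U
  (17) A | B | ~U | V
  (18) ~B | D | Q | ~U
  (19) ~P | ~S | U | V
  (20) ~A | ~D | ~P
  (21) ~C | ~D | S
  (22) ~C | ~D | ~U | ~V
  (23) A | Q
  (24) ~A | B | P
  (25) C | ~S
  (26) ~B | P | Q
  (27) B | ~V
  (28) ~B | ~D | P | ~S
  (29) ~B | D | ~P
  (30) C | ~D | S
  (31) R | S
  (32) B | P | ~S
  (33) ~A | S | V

Unit clause (~A) forces A = False.
In (A | Q) only Q is left, so Q = True.
In (A | B) only B is left, so B = True.
In (~B | ~R) only ~R is left, so R = False.
In (R | S) only S is left, so S = True.
In (~B | C | ~S) only C is left, so C = True.
Set V = True.
Set U = False.
  then (~C | ~D | U) forces D = False.
  then (~B | D | ~P) forces P = False.
All clauses satisfied.

B = True; V = True; C = True; U = False; R = False; S = True; Q = True; D = False; A = False; P = False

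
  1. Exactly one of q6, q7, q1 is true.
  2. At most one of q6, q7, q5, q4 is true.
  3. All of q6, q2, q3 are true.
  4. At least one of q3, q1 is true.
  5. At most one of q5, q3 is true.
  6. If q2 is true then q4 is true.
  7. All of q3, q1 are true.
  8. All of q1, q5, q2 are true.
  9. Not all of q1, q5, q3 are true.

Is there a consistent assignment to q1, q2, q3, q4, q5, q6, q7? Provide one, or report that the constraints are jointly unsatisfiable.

Case q1 = True:
  (1) with q1=T forces q6 = False.
  Constraint (3) is violated (q6=F) — contradiction.
Case q1 = False:
  Constraint (7) is violated (q1=F) — contradiction.
Both cases fail — unsatisfiable.

No satisfying assignment exists.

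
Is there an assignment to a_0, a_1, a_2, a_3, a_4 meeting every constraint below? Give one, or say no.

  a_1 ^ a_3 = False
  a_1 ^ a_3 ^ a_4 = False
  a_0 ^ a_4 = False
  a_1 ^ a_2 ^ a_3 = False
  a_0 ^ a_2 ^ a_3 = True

a_0=F, a_1=T, a_2=F, a_3=T, a_4=F

a_1 ^ a_3 = T ^ T = False ✓
a_1 ^ a_3 ^ a_4 = T ^ T ^ F = False ✓
a_0 ^ a_4 = F ^ F = False ✓
a_1 ^ a_2 ^ a_3 = T ^ F ^ T = False ✓
a_0 ^ a_2 ^ a_3 = F ^ F ^ T = True ✓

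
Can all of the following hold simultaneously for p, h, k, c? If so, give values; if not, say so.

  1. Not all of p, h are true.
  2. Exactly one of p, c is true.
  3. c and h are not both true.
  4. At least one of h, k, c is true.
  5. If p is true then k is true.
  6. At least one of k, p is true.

p: True, h: False, k: True, c: False

  (1) {p, h}: 1/2 true — not all ✓
  (2) {p, c}: 1 true — exactly one ✓
  (3) c=F, h=F — not both ✓
  (4) {h, k, c}: 1 true — at least one ✓
  (5) p=T ⇒ k: T ✓
  (6) {k, p}: 2 true — at least one ✓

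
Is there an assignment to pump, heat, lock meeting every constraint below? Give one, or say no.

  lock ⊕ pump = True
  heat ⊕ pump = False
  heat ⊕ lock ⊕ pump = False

pump=T; heat=T; lock=F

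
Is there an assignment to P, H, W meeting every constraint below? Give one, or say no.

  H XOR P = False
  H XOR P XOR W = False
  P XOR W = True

P=T, H=T, W=F

H XOR P = T XOR T = False ✓
H XOR P XOR W = T XOR T XOR F = False ✓
P XOR W = T XOR F = True ✓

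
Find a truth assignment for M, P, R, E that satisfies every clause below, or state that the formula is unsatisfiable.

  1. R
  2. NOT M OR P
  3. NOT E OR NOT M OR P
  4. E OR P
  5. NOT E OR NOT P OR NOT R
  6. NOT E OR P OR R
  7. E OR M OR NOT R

M = False, P = False, R = True, E = True

Unit clause (R) forces R = True.
Set M = False.
  then (E OR M OR NOT R) forces E = True.
  then (NOT E OR NOT P OR NOT R) forces P = False.
Check each clause:
  (R): R holds.
  (NOT M OR P): NOT M holds.
  (NOT E OR NOT M OR P): NOT M holds.
  (E OR P): E holds.
  (NOT E OR NOT P OR NOT R): NOT P holds.
  (NOT E OR P OR R): R holds.
  (E OR M OR NOT R): E holds.
All clauses satisfied.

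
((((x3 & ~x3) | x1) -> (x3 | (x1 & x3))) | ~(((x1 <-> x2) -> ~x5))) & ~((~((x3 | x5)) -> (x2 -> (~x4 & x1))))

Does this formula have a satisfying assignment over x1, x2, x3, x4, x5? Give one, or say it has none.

x1=F, x2=T, x3=F, x4=T, x5=F

  (((x3 & ~x3) | x1) -> (x3 | (x1 & x3))) | ~(((x1 <-> x2) -> ~x5)) = True
    ((x3 & ~x3) | x1) -> (x3 | (x1 & x3)) = True
      (x3 & ~x3) | x1 = False
        x3 & ~x3 = False
          ~x3 = True
      x3 | (x1 & x3) = False
        x1 & x3 = False
    ~(((x1 <-> x2) -> ~x5)) = False
      (x1 <-> x2) -> ~x5 = True
        x1 <-> x2 = False
        ~x5 = True
  ~((~((x3 | x5)) -> (x2 -> (~x4 & x1)))) = True
    ~((x3 | x5)) -> (x2 -> (~x4 & x1)) = False
      ~((x3 | x5)) = True
        x3 | x5 = False
      x2 -> (~x4 & x1) = False
        ~x4 & x1 = False
          ~x4 = False
Both conjuncts True, so the formula holds.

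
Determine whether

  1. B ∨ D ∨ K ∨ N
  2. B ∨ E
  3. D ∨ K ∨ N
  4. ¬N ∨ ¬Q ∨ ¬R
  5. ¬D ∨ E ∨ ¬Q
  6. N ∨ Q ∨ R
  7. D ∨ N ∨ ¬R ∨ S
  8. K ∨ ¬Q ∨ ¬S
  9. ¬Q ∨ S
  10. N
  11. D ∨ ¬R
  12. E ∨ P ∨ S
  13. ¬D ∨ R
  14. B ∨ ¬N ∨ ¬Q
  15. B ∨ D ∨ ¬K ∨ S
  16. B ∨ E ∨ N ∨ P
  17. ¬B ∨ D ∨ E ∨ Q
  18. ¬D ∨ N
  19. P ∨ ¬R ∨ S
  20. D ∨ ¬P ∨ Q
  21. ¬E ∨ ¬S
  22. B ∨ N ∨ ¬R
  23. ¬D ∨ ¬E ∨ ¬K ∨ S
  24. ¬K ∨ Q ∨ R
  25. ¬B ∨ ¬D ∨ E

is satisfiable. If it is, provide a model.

Unit clause (N) forces N = True.
Set S = False.
  then (¬Q ∨ S) forces Q = False.
Set P = False.
  then (E ∨ P ∨ S) forces E = True.
  then (P ∨ ¬R ∨ S) forces R = False.
  then (¬K ∨ Q ∨ R) forces K = False.
  then (¬D ∨ R) forces D = False.
Set B = True.
All clauses satisfied.

S: False; P: False; Q: False; R: False; K: False; N: True; B: True; D: False; E: True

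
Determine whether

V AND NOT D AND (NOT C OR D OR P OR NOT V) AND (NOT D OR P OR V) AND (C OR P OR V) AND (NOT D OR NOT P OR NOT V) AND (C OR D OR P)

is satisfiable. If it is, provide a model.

D: False, C: True, P: True, V: True

Unit clause (V) forces V = True.
Unit clause (NOT D) forces D = False.
Set C = True.
  then (NOT C OR D OR P OR NOT V) forces P = True.
Check each clause:
  (V): V holds.
  (NOT D): NOT D holds.
  (NOT C OR D OR P OR NOT V): P holds.
  (NOT D OR P OR V): NOT D holds.
  (C OR P OR V): C holds.
  (NOT D OR NOT P OR NOT V): NOT D holds.
  (C OR D OR P): C holds.
All clauses satisfied.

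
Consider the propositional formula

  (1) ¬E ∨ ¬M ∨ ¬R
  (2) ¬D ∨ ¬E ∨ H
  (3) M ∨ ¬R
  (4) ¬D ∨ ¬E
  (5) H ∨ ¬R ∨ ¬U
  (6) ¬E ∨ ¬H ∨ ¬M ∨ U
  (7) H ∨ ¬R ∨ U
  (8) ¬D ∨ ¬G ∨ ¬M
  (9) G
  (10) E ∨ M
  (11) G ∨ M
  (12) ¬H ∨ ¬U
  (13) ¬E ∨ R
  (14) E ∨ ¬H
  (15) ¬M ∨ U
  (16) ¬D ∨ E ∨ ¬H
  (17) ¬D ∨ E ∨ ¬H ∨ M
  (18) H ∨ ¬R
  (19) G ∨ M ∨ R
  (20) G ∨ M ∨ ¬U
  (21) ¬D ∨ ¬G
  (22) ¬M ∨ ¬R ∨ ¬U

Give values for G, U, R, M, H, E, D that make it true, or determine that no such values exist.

Unit clause (G) forces G = True.
In (¬D ∨ ¬G) only ¬D is left, so D = False.
Try U = False:
  (¬M ∨ U) forces M = False.
  (M ∨ ¬R) forces R = False.
  (E ∨ M) forces E = True.
  clause (¬E ∨ R) is falsified — backtrack.
So U = True.
  then (¬H ∨ ¬U) forces H = False.
  then (H ∨ ¬R) forces R = False.
  then (¬E ∨ R) forces E = False.
  then (E ∨ M) forces M = True.
All clauses satisfied.

G=T, U=T, R=F, M=T, H=F, E=F, D=F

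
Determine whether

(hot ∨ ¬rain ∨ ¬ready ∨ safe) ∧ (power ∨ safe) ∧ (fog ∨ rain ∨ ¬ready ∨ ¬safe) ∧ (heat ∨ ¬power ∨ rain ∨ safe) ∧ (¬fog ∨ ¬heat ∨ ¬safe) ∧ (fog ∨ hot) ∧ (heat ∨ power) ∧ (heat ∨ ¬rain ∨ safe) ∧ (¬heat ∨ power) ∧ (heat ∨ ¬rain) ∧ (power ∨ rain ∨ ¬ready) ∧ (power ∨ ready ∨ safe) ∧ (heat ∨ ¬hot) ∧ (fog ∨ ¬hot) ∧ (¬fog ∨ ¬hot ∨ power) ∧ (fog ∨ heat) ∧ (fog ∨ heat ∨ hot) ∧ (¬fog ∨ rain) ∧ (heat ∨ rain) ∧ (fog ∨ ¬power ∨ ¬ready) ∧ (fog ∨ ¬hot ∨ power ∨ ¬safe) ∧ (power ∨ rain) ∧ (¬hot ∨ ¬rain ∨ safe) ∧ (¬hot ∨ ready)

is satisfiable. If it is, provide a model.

rain = True; safe = False; ready = False; power = True; hot = False; heat = True; fog = True

Try rain = False:
  (¬fog ∨ rain) forces fog = False.
  (fog ∨ hot) forces hot = True.
  clause (fog ∨ ¬hot) is falsified — backtrack.
So rain = True.
  then (heat ∨ ¬rain) forces heat = True.
  then (¬heat ∨ power) forces power = True.
Try safe = True:
  (¬fog ∨ ¬heat ∨ ¬safe) forces fog = False.
  (fog ∨ hot) forces hot = True.
  clause (fog ∨ ¬hot) is falsified — backtrack.
So safe = False.
  then (¬hot ∨ ¬rain ∨ safe) forces hot = False.
  then (hot ∨ ¬rain ∨ ¬ready ∨ safe) forces ready = False.
  then (fog ∨ hot) forces fog = True.
All clauses satisfied.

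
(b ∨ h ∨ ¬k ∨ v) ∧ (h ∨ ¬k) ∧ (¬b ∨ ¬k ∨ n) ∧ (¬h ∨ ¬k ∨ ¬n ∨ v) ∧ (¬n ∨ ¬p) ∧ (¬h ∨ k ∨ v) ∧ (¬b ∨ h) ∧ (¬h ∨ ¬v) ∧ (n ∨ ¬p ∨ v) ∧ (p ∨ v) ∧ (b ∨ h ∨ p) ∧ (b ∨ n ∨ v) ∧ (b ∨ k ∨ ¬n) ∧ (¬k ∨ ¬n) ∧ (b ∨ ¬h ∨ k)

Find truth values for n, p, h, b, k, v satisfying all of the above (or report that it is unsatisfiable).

n: False; p: True; h: False; b: False; k: False; v: True

Set n = False.
Try p = False:
  (p ∨ v) forces v = True.
  (¬h ∨ ¬v) forces h = False.
  (h ∨ ¬k) forces k = False.
  (¬b ∨ h) forces b = False.
  clause (b ∨ h ∨ p) is falsified — backtrack.
So p = True.
  then (n ∨ ¬p ∨ v) forces v = True.
  then (¬h ∨ ¬v) forces h = False.
  then (h ∨ ¬k) forces k = False.
  then (¬b ∨ h) forces b = False.
All clauses satisfied.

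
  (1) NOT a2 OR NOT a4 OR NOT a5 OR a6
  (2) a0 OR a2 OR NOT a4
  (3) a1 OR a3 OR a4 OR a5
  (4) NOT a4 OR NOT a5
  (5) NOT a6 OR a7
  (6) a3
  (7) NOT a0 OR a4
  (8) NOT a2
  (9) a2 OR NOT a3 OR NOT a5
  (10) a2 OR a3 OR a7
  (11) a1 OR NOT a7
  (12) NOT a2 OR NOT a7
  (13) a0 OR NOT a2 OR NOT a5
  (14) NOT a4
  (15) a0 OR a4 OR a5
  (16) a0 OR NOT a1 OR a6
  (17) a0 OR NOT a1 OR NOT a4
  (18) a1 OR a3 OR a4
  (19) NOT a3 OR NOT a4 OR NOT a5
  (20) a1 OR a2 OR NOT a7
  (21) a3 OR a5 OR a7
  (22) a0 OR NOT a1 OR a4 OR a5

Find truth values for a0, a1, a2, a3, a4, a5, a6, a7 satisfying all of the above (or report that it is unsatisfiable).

Unsatisfiable — no assignment works.

Case a2 = True:
  Clause (NOT a2) is falsified — contradiction.
Case a2 = False:
  (a3) forces a3 = True.
  (a2 OR NOT a3 OR NOT a5) forces a5 = False.
  (NOT a4) forces a4 = False.
  (NOT a0 OR a4) forces a0 = False.
  Clause (a0 OR a4 OR a5) is falsified — contradiction.
Both cases fail, so the formula is unsatisfiable.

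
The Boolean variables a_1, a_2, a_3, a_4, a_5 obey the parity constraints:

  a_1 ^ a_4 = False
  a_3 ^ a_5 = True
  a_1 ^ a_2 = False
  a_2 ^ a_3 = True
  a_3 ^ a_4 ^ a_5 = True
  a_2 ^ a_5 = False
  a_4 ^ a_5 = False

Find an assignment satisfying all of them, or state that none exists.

a_1=F, a_2=F, a_3=T, a_4=F, a_5=F

a_1 ^ a_4 = F ^ F = False ✓
a_3 ^ a_5 = T ^ F = True ✓
a_1 ^ a_2 = F ^ F = False ✓
a_2 ^ a_3 = F ^ T = True ✓
a_3 ^ a_4 ^ a_5 = T ^ F ^ F = True ✓
a_2 ^ a_5 = F ^ F = False ✓
a_4 ^ a_5 = F ^ F = False ✓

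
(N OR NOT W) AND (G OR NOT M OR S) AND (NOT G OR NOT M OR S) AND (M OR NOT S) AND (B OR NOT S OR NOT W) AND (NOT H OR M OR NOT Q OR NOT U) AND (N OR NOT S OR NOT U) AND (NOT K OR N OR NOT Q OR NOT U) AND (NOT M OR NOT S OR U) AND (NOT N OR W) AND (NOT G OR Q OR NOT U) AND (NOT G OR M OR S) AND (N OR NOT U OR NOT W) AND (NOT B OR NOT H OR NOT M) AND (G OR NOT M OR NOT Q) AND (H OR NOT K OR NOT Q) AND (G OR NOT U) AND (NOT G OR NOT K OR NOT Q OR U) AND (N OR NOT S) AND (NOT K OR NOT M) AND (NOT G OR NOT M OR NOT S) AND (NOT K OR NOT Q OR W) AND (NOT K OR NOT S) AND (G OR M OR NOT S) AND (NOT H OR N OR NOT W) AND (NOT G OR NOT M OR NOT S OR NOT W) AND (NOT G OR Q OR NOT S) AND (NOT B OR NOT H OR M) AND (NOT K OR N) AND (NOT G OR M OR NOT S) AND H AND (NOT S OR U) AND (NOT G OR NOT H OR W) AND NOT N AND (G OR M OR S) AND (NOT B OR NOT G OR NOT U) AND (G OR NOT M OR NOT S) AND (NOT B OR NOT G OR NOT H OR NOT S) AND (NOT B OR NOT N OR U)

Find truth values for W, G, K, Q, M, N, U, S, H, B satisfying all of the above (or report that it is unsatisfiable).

Case N = True:
  Clause (NOT N) is falsified — contradiction.
Case N = False:
  (N OR NOT W) forces W = False.
  (N OR NOT S) forces S = False.
  (NOT K OR N) forces K = False.
  (H) forces H = True.
  (NOT G OR NOT H OR W) forces G = False.
  (G OR NOT M OR S) forces M = False.
  Clause (G OR M OR S) is falsified — contradiction.
Both cases fail, so the formula is unsatisfiable.

Unsatisfiable — no assignment works.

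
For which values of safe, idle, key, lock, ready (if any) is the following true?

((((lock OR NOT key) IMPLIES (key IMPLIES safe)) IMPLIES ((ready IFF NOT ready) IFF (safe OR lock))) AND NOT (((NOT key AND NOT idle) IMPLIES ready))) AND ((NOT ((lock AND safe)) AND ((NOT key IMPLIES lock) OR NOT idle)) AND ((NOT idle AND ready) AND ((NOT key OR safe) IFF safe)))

Unsatisfiable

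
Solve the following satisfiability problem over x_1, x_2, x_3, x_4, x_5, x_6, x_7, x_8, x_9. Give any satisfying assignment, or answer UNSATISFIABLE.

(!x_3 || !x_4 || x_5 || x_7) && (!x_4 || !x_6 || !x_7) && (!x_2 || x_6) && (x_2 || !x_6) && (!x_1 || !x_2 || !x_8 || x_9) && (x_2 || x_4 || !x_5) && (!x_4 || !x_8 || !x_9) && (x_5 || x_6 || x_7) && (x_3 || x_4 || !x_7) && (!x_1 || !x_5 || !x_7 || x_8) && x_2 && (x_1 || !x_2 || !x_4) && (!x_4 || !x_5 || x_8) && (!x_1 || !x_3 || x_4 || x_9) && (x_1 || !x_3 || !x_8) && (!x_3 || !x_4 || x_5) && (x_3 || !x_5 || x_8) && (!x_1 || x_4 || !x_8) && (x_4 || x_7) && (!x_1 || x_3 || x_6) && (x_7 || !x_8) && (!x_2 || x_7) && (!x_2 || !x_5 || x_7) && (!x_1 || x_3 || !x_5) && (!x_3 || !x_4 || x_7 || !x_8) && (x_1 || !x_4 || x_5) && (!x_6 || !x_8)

x_1: False, x_2: True, x_3: True, x_4: False, x_5: True, x_6: True, x_7: True, x_8: False, x_9: True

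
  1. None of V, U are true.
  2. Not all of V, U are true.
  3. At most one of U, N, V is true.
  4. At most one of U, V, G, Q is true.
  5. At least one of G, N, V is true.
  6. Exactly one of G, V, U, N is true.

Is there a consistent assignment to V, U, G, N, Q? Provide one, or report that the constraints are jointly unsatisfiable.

V: False, U: False, G: False, N: True, Q: True

  (1) {V, U}: 0 true — none ✓
  (2) {V, U}: 0/2 true — not all ✓
  (3) {U, N, V}: 1 true — at most one ✓
  (4) {U, V, G, Q}: 1 true — at most one ✓
  (5) {G, N, V}: 1 true — at least one ✓
  (6) {G, V, U, N}: 1 true — exactly one ✓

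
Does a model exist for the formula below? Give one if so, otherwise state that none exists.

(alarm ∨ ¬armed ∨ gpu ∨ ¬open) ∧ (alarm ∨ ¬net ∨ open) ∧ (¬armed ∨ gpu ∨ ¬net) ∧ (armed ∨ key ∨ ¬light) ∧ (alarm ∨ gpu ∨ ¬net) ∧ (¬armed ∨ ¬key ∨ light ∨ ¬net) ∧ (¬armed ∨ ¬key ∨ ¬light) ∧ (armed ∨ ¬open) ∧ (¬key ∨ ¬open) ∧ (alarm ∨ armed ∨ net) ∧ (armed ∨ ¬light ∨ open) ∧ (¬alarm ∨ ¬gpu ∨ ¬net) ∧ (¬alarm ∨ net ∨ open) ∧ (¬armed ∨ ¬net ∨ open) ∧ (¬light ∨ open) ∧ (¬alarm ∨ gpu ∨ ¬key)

Set gpu = False.
Set light = False.
Set alarm = True.
  then (¬alarm ∨ gpu ∨ ¬key) forces key = False.
Set open = False.
  then (¬alarm ∨ net ∨ open) forces net = True.
  then (¬armed ∨ ¬net ∨ open) forces armed = False.
All clauses satisfied.

gpu: False, light: False, alarm: True, key: False, open: False, armed: False, net: True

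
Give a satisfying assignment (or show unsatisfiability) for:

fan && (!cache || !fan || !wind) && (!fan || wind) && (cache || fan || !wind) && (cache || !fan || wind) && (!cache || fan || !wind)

wind = True, cache = False, fan = True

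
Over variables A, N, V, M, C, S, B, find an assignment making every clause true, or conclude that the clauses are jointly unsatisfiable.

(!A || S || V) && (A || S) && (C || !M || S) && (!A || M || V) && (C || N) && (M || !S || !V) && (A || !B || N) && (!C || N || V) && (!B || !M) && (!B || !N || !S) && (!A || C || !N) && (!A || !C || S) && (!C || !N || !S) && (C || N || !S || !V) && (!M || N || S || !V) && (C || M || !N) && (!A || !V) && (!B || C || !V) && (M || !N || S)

A=F; N=F; V=T; M=T; C=T; S=T; B=F

Set A = False.
  then (A || S) forces S = True.
Set N = False.
  then (C || N) forces C = True.
  then (A || !B || N) forces B = False.
  then (!C || N || V) forces V = True.
  then (M || !S || !V) forces M = True.
All clauses satisfied.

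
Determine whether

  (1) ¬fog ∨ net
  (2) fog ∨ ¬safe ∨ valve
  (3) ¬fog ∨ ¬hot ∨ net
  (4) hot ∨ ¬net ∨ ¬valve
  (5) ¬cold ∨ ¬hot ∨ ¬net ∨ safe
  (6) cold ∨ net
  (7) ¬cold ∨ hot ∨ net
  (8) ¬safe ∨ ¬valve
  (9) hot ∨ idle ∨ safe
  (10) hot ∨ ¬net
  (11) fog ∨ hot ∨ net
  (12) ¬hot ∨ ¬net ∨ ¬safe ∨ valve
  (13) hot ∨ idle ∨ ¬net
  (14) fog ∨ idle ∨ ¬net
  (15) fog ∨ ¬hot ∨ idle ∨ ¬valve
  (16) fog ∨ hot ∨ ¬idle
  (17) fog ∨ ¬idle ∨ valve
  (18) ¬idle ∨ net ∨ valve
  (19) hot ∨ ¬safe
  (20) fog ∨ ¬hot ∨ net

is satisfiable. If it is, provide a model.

Set cold = False.
  then (cold ∨ net) forces net = True.
  then (hot ∨ ¬net) forces hot = True.
Set idle = True.
Set fog = True.
Try safe = True:
  (¬safe ∨ ¬valve) forces valve = False.
  clause (¬hot ∨ ¬net ∨ ¬safe ∨ valve) is falsified — backtrack.
So safe = False.
Set valve = False.
All clauses satisfied.

cold = False; idle = True; fog = True; safe = False; net = True; hot = True; valve = False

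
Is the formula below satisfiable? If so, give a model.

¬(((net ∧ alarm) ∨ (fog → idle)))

alarm: False, net: True, fog: True, idle: False

  ¬(((net ∧ alarm) ∨ (fog → idle))) = True
    (net ∧ alarm) ∨ (fog → idle) = False
      net ∧ alarm = False
      fog → idle = False
The formula evaluates to True.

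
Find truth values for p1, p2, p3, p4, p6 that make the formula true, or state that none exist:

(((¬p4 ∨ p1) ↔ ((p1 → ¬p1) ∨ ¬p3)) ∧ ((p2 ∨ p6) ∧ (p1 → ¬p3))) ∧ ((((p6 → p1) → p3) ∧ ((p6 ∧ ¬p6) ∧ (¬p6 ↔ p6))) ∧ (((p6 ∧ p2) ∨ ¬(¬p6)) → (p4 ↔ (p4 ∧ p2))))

The conjunct ¬p6 ↔ p6 is unsatisfiable on its own:
  p6=F: evaluates to False.
  p6=T: evaluates to False.
So the whole conjunction is unsatisfiable.

The formula is unsatisfiable.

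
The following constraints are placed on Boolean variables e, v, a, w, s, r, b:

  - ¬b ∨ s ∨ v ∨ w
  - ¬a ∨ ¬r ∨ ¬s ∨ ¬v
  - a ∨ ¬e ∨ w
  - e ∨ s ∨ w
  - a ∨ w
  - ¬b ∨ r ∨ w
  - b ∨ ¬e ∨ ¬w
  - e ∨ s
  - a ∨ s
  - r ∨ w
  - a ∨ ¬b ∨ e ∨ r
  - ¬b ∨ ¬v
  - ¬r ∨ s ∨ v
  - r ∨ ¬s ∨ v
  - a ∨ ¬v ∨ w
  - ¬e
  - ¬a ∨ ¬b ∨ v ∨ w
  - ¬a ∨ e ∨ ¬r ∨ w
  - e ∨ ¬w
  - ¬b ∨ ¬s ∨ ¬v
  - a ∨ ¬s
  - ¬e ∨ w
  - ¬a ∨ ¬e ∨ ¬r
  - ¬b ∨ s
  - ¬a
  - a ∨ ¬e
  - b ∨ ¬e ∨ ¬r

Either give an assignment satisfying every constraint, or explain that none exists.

Case a = True:
  Clause (¬a) is falsified — contradiction.
Case a = False:
  (a ∨ w) forces w = True.
  (a ∨ s) forces s = True.
  Clause (a ∨ ¬s) is falsified — contradiction.
Both cases fail, so the formula is unsatisfiable.

Unsatisfiable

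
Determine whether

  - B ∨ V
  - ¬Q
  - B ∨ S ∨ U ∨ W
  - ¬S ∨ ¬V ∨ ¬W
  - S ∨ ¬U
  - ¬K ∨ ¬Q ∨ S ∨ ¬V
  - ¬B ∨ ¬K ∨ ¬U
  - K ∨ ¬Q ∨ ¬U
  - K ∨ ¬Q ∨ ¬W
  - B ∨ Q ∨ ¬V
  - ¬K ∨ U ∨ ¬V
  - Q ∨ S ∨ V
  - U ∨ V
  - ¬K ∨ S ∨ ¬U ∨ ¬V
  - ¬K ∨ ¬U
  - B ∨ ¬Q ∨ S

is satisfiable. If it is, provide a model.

Unit clause (¬Q) forces Q = False.
Try B = False:
  (B ∨ V) forces V = True.
  clause (B ∨ Q ∨ ¬V) is falsified — backtrack.
So B = True.
Set W = False.
Set U = False.
  then (U ∨ V) forces V = True.
  then (¬K ∨ U ∨ ¬V) forces K = False.
Set S = False.
All clauses satisfied.

B=T, W=F, U=F, S=F, V=T, K=F, Q=F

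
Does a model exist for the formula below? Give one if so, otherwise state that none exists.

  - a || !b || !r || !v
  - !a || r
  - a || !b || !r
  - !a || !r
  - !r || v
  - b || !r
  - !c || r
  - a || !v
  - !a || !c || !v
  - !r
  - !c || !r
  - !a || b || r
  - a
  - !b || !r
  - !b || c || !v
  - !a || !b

The formula is unsatisfiable.

Case r = True:
  Clause (!r) is falsified — contradiction.
Case r = False:
  (!a || r) forces a = False.
  Clause (a) is falsified — contradiction.
Both cases fail, so the formula is unsatisfiable.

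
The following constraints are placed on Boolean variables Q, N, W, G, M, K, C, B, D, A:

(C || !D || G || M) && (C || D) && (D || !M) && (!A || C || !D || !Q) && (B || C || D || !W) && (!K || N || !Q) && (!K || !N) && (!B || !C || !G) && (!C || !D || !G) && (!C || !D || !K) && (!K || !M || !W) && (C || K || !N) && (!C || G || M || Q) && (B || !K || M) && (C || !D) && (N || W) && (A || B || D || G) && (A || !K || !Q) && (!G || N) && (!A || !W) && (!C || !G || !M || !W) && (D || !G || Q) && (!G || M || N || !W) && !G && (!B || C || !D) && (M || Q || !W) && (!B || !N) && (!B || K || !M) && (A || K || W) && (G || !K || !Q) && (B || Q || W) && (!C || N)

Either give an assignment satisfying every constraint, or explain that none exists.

Q=F, N=T, W=T, G=F, M=T, K=F, C=T, B=F, D=T, A=F

Unit clause (!G) forces G = False.
Set Q = False.
Set N = True.
  then (!K || !N) forces K = False.
  then (C || K || !N) forces C = True.
  then (!C || G || M || Q) forces M = True.
  then (!B || !N) forces B = False.
  then (B || Q || W) forces W = True.
  then (D || !M) forces D = True.
  then (!A || !W) forces A = False.
All clauses satisfied.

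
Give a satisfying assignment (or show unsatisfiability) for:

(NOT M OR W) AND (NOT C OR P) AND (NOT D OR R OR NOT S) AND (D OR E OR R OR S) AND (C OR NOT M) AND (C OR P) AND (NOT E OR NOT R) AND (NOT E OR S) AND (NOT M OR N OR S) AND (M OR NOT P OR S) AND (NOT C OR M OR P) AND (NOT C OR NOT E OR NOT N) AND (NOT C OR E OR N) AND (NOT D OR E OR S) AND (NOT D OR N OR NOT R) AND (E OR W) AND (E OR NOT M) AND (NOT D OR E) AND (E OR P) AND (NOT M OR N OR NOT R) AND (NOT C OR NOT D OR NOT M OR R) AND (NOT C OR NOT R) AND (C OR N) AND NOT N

Unit clause (NOT N) forces N = False.
In (C OR N) only C is left, so C = True.
In (NOT C OR P) only P is left, so P = True.
In (NOT C OR E OR N) only E is left, so E = True.
In (NOT C OR NOT R) only NOT R is left, so R = False.
In (NOT E OR S) only S is left, so S = True.
In (NOT D OR R OR NOT S) only NOT D is left, so D = False.
Set W = False.
  then (NOT M OR W) forces M = False.
All clauses satisfied.

P: True, E: True, W: False, D: False, N: False, M: False, S: True, R: False, C: True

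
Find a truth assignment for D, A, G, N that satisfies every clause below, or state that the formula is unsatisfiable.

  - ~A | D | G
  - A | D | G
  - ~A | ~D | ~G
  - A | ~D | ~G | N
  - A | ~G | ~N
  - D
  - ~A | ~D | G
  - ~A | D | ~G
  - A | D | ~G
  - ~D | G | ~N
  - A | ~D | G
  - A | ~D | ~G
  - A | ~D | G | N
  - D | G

Case A = True:
  (D) forces D = True.
  (~A | ~D | ~G) forces G = False.
  Clause (~A | ~D | G) is falsified — contradiction.
Case A = False:
  (D) forces D = True.
  (A | ~D | G) forces G = True.
  Clause (A | ~D | ~G) is falsified — contradiction.
Both cases fail, so the formula is unsatisfiable.

No satisfying assignment exists.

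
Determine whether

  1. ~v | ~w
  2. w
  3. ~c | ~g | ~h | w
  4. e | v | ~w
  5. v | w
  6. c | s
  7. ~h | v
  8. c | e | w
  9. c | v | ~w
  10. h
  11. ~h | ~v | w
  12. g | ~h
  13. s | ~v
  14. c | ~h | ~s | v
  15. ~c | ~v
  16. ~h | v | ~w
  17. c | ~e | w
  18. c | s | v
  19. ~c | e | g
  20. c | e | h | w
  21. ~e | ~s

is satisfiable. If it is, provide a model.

UNSATISFIABLE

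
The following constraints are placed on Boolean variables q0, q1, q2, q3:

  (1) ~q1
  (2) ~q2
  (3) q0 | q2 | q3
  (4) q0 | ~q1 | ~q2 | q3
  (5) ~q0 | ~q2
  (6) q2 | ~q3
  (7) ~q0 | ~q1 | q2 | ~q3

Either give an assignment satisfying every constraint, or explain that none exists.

Unit clause (~q1) forces q1 = False.
Unit clause (~q2) forces q2 = False.
In (q2 | ~q3) only ~q3 is left, so q3 = False.
In (q0 | q2 | q3) only q0 is left, so q0 = True.
Check each clause:
  (~q1): ~q1 holds.
  (~q2): ~q2 holds.
  (q0 | q2 | q3): q0 holds.
  (q0 | ~q1 | ~q2 | q3): q0 holds.
  (~q0 | ~q2): ~q2 holds.
  (q2 | ~q3): ~q3 holds.
  (~q0 | ~q1 | q2 | ~q3): ~q1 holds.
All clauses satisfied.

q0: True, q1: False, q2: False, q3: False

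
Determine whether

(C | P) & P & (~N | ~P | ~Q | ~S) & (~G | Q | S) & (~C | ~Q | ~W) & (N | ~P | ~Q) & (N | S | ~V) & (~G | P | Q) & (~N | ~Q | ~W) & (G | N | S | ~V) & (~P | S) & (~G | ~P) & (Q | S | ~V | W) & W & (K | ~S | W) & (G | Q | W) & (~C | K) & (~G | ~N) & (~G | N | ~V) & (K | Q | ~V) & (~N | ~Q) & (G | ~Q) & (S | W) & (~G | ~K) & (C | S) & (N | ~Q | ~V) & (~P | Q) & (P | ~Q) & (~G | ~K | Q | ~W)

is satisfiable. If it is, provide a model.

UNSATISFIABLE

Case Q = True:
  (P) forces P = True.
  (N | ~P | ~Q) forces N = True.
  Clause (~N | ~Q) is falsified — contradiction.
Case Q = False:
  (P) forces P = True.
  Clause (~P | Q) is falsified — contradiction.
Both cases fail, so the formula is unsatisfiable.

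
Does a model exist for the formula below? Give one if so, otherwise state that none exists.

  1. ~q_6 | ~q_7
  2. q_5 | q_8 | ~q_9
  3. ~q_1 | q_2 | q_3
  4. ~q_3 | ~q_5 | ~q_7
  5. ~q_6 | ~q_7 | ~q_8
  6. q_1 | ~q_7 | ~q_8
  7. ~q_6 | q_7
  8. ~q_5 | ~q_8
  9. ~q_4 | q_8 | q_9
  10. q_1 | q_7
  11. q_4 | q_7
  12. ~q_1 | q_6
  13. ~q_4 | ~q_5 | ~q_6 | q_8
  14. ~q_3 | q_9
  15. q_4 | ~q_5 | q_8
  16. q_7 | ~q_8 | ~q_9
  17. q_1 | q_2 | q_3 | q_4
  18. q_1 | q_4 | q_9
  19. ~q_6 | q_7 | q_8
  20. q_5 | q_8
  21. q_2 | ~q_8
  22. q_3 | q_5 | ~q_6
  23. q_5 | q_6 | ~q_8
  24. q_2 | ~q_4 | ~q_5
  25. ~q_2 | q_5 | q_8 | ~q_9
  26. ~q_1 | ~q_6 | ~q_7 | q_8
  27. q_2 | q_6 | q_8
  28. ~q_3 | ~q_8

Set q_1 = False.
  then (q_1 | q_7) forces q_7 = True.
  then (~q_6 | ~q_7) forces q_6 = False.
  then (q_1 | ~q_7 | ~q_8) forces q_8 = False.
  then (q_5 | q_8) forces q_5 = True.
  then (q_2 | q_6 | q_8) forces q_2 = True.
  then (~q_3 | ~q_5 | ~q_7) forces q_3 = False.
  then (q_4 | ~q_5 | q_8) forces q_4 = True.
  then (~q_4 | q_8 | q_9) forces q_9 = True.
All clauses satisfied.

q_1: False, q_2: True, q_3: False, q_4: True, q_5: True, q_6: False, q_7: True, q_8: False, q_9: True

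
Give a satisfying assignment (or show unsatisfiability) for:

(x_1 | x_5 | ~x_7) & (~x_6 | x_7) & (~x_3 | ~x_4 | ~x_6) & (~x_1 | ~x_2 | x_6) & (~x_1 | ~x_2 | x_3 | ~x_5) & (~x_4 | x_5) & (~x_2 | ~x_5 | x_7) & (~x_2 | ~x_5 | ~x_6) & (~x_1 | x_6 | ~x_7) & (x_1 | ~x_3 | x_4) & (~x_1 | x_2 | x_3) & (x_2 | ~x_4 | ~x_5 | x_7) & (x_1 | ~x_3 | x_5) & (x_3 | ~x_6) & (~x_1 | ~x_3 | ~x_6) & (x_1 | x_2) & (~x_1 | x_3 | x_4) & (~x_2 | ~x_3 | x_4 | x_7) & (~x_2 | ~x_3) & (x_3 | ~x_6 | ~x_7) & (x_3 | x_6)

x_1=T; x_2=F; x_3=T; x_4=F; x_5=T; x_6=F; x_7=F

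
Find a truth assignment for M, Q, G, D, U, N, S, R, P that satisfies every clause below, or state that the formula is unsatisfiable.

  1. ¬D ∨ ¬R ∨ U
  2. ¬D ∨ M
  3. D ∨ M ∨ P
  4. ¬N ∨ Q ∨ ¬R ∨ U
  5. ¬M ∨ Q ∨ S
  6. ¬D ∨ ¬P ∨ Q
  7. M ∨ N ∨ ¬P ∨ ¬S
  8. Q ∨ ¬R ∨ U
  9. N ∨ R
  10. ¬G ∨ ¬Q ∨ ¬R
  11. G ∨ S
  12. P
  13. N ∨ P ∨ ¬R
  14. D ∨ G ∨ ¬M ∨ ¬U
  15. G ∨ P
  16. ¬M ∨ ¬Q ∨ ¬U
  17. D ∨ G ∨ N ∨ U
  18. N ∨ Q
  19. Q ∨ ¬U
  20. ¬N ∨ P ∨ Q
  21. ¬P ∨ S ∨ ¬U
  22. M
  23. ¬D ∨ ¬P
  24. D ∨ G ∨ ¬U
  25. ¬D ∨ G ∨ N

M = True, Q = True, G = False, D = False, U = False, N = True, S = True, R = True, P = True

Unit clause (P) forces P = True.
Unit clause (M) forces M = True.
In (¬D ∨ ¬P) only ¬D is left, so D = False.
Set Q = True.
  then (¬M ∨ ¬Q ∨ ¬U) forces U = False.
Set G = False.
  then (G ∨ S) forces S = True.
  then (D ∨ G ∨ N ∨ U) forces N = True.
Set R = True.
All clauses satisfied.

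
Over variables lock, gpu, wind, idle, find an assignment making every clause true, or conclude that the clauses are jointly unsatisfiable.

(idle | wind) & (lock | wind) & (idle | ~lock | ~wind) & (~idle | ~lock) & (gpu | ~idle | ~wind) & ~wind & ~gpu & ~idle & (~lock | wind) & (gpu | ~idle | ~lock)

No satisfying assignment exists.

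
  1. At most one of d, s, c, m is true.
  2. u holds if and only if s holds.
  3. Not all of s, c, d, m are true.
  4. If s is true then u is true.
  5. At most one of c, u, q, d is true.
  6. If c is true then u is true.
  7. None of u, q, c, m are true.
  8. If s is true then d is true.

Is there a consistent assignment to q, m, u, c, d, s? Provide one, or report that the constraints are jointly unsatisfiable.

q: False, m: False, u: False, c: False, d: False, s: False

  (1) {d, s, c, m}: 0 true — at most one ✓
  (2) u=F, s=F — same ✓
  (3) {s, c, d, m}: 0/4 true — not all ✓
  (4) s=F ⇒ u: vacuous ✓
  (5) {c, u, q, d}: 0 true — at most one ✓
  (6) c=F ⇒ u: vacuous ✓
  (7) {u, q, c, m}: 0 true — none ✓
  (8) s=F ⇒ d: vacuous ✓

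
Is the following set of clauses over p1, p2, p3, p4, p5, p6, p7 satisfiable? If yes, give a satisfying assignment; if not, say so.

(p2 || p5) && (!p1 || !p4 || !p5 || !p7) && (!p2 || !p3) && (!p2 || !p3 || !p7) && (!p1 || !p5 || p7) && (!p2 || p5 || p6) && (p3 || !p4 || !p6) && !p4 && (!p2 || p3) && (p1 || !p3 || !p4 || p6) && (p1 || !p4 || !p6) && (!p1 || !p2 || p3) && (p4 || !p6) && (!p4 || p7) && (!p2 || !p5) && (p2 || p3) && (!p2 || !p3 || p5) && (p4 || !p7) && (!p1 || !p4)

p1 = False, p2 = False, p3 = True, p4 = False, p5 = True, p6 = False, p7 = False

Unit clause (!p4) forces p4 = False.
In (p4 || !p6) only !p6 is left, so p6 = False.
In (p4 || !p7) only !p7 is left, so p7 = False.
Set p1 = False.
Try p2 = True:
  (!p2 || !p3) forces p3 = False.
  clause (!p2 || p3) is falsified — backtrack.
So p2 = False.
  then (p2 || p5) forces p5 = True.
  then (p2 || p3) forces p3 = True.
All clauses satisfied.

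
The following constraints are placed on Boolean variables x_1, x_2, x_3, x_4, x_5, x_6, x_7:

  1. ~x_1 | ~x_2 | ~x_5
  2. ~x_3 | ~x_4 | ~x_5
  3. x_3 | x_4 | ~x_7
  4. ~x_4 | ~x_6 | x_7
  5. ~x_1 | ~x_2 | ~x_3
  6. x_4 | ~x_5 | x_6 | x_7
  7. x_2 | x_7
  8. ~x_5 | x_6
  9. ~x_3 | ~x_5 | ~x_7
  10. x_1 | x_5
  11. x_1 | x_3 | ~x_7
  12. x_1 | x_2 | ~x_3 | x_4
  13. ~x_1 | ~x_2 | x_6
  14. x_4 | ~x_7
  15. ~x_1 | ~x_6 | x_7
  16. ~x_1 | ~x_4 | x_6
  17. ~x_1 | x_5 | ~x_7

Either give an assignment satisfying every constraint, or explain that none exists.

Set x_1 = False.
  then (x_1 | x_5) forces x_5 = True.
  then (~x_5 | x_6) forces x_6 = True.
Try x_2 = False:
  (x_2 | x_7) forces x_7 = True.
  (~x_3 | ~x_5 | ~x_7) forces x_3 = False.
  clause (x_1 | x_3 | ~x_7) is falsified — backtrack.
So x_2 = True.
Set x_3 = False.
  then (x_1 | x_3 | ~x_7) forces x_7 = False.
  then (~x_4 | ~x_6 | x_7) forces x_4 = False.
All clauses satisfied.

x_1=F; x_2=T; x_3=F; x_4=F; x_5=T; x_6=T; x_7=F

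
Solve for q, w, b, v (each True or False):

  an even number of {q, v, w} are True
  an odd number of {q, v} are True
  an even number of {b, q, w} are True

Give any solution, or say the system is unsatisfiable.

q=T, w=T, b=F, v=F

{q, v, w}: 2 true → even ✓
{q, v}: 1 true → odd ✓
{b, q, w}: 2 true → even ✓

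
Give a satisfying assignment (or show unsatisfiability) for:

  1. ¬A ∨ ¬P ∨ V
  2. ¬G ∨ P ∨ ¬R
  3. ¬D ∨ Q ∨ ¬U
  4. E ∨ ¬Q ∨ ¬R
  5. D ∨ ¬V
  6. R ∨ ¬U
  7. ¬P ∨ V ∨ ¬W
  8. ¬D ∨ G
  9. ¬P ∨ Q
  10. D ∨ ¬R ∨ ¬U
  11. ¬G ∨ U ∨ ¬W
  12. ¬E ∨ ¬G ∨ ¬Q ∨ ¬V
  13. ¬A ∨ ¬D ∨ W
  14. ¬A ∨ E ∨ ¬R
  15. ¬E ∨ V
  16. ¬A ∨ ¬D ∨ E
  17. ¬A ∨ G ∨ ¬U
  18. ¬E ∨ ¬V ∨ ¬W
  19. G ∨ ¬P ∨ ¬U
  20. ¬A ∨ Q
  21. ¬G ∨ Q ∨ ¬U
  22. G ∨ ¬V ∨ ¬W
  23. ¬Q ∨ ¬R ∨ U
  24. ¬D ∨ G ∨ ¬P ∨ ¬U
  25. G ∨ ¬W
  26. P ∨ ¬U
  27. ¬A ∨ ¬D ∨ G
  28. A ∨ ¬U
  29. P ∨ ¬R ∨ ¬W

Set E = False.
Set P = True.
  then (¬P ∨ Q) forces Q = True.
  then (E ∨ ¬Q ∨ ¬R) forces R = False.
  then (R ∨ ¬U) forces U = False.
Try W = True:
  (¬P ∨ V ∨ ¬W) forces V = True.
  (D ∨ ¬V) forces D = True.
  (¬D ∨ G) forces G = True.
  clause (¬G ∨ U ∨ ¬W) is falsified — backtrack.
So W = False.
Set G = False.
  then (¬D ∨ G) forces D = False.
  then (D ∨ ¬V) forces V = False.
  then (¬A ∨ ¬P ∨ V) forces A = False.
All clauses satisfied.

E: False; P: True; Q: True; U: False; R: False; W: False; G: False; D: False; V: False; A: False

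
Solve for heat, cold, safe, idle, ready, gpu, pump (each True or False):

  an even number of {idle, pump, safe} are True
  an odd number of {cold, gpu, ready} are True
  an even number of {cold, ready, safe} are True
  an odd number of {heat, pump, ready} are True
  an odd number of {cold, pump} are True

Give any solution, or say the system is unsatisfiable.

heat: True, cold: False, safe: True, idle: False, ready: True, gpu: False, pump: True

{idle, pump, safe}: 2 true → even ✓
{cold, gpu, ready}: 1 true → odd ✓
{cold, ready, safe}: 2 true → even ✓
{heat, pump, ready}: 3 true → odd ✓
{cold, pump}: 1 true → odd ✓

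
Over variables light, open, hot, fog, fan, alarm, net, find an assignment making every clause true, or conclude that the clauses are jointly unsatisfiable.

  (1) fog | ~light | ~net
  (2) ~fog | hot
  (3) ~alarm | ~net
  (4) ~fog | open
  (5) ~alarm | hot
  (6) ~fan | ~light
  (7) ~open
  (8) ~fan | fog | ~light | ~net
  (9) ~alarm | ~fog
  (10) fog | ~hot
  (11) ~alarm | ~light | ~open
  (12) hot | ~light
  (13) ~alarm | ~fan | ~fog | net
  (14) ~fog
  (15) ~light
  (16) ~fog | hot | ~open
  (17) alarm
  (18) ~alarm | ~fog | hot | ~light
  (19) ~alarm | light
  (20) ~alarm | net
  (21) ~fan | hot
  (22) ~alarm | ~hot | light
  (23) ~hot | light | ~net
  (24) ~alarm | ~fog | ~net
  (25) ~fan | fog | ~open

Unsatisfiable — no assignment works.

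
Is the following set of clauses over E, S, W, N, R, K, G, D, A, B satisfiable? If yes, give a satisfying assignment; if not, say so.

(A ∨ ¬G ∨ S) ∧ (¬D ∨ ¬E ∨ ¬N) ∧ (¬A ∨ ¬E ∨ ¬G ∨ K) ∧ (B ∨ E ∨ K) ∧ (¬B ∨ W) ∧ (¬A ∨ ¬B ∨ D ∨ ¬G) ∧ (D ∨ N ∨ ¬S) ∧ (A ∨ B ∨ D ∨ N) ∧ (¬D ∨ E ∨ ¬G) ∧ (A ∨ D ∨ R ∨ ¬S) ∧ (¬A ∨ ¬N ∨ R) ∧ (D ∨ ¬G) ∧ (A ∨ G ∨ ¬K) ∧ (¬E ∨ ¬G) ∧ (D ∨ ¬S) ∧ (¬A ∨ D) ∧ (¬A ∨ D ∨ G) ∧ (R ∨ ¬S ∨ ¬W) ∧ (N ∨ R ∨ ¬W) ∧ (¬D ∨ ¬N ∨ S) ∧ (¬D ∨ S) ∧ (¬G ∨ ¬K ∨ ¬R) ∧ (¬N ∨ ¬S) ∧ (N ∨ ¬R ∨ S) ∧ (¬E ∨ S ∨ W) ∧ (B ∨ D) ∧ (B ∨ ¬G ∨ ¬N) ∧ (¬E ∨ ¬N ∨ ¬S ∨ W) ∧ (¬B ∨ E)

E = True, S = True, W = True, N = False, R = True, K = True, G = False, D = True, A = True, B = False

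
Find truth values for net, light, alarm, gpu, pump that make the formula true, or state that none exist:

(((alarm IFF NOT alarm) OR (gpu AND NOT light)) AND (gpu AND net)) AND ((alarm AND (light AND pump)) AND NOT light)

Unsatisfiable — no assignment works.

Case light = True: the conjunct NOT light is False.
Case light = False: the conjunct light is False.
Both cases fail — unsatisfiable.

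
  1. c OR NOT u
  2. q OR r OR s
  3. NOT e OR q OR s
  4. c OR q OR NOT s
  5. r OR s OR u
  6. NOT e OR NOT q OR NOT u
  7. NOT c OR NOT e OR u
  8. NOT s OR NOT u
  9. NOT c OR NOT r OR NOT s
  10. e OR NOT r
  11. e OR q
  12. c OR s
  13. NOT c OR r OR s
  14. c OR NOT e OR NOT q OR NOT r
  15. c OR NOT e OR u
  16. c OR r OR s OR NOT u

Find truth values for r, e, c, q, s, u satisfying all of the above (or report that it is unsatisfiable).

Set r = False.
Set e = False.
  then (e OR q) forces q = True.
Set c = False.
  then (c OR NOT u) forces u = False.
  then (r OR s OR u) forces s = True.
All clauses satisfied.

r=F, e=F, c=F, q=T, s=T, u=F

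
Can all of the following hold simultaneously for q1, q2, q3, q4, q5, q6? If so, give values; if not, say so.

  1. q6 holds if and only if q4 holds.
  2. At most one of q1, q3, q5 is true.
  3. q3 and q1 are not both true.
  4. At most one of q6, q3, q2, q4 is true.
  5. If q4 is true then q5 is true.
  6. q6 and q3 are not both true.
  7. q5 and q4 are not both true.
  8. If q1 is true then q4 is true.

q1: False, q2: False, q3: False, q4: False, q5: True, q6: False

  (1) q6=F, q4=F — same ✓
  (2) {q1, q3, q5}: 1 true — at most one ✓
  (3) q3=F, q1=F — not both ✓
  (4) {q6, q3, q2, q4}: 0 true — at most one ✓
  (5) q4=F ⇒ q5: vacuous ✓
  (6) q6=F, q3=F — not both ✓
  (7) q5=T, q4=F — not both ✓
  (8) q1=F ⇒ q4: vacuous ✓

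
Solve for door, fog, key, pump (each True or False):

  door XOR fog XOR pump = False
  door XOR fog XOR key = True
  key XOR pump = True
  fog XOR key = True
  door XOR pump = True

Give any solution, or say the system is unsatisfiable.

door = False, fog = True, key = False, pump = True

door XOR fog XOR pump = F XOR T XOR T = False ✓
door XOR fog XOR key = F XOR T XOR F = True ✓
key XOR pump = F XOR T = True ✓
fog XOR key = T XOR F = True ✓
door XOR pump = F XOR T = True ✓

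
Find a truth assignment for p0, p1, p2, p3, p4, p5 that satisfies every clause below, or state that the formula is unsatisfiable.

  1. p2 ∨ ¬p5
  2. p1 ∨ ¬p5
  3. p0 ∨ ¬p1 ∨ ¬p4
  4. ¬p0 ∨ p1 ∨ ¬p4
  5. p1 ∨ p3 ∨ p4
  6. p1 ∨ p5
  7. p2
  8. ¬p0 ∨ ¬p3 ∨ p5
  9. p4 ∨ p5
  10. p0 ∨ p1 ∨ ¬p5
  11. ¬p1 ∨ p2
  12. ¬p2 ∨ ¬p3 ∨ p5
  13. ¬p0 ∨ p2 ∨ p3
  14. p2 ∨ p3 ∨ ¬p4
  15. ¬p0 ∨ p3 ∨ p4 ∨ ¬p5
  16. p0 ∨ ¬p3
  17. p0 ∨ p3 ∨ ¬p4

p0=T, p1=T, p2=T, p3=T, p4=F, p5=T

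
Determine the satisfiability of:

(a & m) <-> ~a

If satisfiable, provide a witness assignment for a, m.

a = True, m = False

  (a & m) <-> ~a = True
    a & m = False
    ~a = False
The formula evaluates to True.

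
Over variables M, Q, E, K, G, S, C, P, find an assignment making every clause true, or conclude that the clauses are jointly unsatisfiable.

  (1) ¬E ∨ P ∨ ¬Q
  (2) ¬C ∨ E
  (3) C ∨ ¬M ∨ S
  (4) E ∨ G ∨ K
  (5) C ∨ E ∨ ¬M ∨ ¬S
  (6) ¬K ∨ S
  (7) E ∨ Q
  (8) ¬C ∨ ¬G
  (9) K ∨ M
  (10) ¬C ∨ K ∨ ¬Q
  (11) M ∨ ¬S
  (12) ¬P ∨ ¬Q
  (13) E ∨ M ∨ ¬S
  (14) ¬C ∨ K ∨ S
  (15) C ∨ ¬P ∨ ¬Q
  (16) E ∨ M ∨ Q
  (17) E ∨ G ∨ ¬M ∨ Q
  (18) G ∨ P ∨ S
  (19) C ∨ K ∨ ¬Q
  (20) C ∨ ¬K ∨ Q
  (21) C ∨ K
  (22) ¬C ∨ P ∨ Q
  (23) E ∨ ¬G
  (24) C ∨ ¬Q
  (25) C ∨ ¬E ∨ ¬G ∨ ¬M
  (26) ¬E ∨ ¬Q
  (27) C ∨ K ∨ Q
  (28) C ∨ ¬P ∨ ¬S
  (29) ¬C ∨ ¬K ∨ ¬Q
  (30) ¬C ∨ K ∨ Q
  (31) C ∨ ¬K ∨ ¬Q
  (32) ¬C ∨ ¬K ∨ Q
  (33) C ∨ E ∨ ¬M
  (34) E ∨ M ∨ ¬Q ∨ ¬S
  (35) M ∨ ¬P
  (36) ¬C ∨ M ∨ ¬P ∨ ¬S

Unsatisfiable

Case C = True:
  (¬C ∨ E) forces E = True.
  (¬C ∨ ¬G) forces G = False.
  (¬E ∨ ¬Q) forces Q = False.
  (¬C ∨ P ∨ Q) forces P = True.
  (¬C ∨ K ∨ Q) forces K = True.
  Clause (¬C ∨ ¬K ∨ Q) is falsified — contradiction.
Case C = False:
  (C ∨ K) forces K = True.
  (¬K ∨ S) forces S = True.
  (M ∨ ¬S) forces M = True.
  (C ∨ E ∨ ¬M ∨ ¬S) forces E = True.
  (C ∨ ¬K ∨ Q) forces Q = True.
  Clause (C ∨ ¬Q) is falsified — contradiction.
Both cases fail, so the formula is unsatisfiable.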